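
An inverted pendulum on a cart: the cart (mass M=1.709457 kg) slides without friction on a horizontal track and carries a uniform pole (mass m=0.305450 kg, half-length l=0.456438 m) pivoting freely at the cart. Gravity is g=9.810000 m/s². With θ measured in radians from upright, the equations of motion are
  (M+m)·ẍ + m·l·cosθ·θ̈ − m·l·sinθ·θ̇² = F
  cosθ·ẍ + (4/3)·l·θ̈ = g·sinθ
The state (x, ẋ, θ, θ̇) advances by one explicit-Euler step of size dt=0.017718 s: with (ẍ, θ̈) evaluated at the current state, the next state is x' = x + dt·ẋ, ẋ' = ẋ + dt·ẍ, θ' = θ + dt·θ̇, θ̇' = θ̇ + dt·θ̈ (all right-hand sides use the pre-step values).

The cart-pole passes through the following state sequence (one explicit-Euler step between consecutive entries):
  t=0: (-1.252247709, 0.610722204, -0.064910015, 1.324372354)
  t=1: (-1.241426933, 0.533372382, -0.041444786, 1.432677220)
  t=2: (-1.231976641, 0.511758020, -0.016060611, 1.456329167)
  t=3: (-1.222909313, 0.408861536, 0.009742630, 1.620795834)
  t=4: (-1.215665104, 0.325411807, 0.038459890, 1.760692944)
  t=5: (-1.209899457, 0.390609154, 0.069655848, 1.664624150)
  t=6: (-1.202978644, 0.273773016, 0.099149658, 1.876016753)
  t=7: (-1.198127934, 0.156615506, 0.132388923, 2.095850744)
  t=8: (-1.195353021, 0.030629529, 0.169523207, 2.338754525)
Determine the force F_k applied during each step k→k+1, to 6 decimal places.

F_0 = -7.929998 N
F_1 = -2.260196 N
F_2 = -10.402748 N
F_3 = -8.392780 N
F_4 = 6.642298 N
F_5 = -11.654232 N
F_6 = -11.650500 N
F_7 = -12.513449 N

step 0→1:
  ẍ = (ẋ'−ẋ)/dt = (0.533372382−0.610722204)/0.017718 = -4.365607
  θ̈ = (θ̇'−θ̇)/dt = (1.432677220−1.324372354)/0.017718 = 6.112703
  sinθ=-0.064864, cosθ=0.997894
  F = (M+m)·ẍ + m·l·cosθ·θ̈ − m·l·sinθ·θ̇² = -8.796292 + 0.850432 − -0.015862 = -7.929998
step 1→2:
  ẍ = (ẋ'−ẋ)/dt = (0.511758020−0.533372382)/0.017718 = -1.219910
  θ̈ = (θ̇'−θ̇)/dt = (1.456329167−1.432677220)/0.017718 = 1.334911
  sinθ=-0.041433, cosθ=0.999141
  F = (M+m)·ẍ + m·l·cosθ·θ̈ − m·l·sinθ·θ̇² = -2.458005 + 0.185952 − -0.011857 = -2.260196
step 2→3:
  ẍ = (ẋ'−ẋ)/dt = (0.408861536−0.511758020)/0.017718 = -5.807455
  θ̈ = (θ̇'−θ̇)/dt = (1.620795834−1.456329167)/0.017718 = 9.282462
  sinθ=-0.016060, cosθ=0.999871
  F = (M+m)·ẍ + m·l·cosθ·θ̈ − m·l·sinθ·θ̇² = -11.701481 + 1.293985 − -0.004749 = -10.402748
step 3→4:
  ẍ = (ẋ'−ẋ)/dt = (0.325411807−0.408861536)/0.017718 = -4.709884
  θ̈ = (θ̇'−θ̇)/dt = (1.760692944−1.620795834)/0.017718 = 7.895762
  sinθ=0.009742, cosθ=0.999953
  F = (M+m)·ẍ + m·l·cosθ·θ̈ − m·l·sinθ·θ̇² = -9.489979 + 1.100767 − 0.003568 = -8.392780
step 4→5:
  ẍ = (ẋ'−ẋ)/dt = (0.390609154−0.325411807)/0.017718 = 3.679724
  θ̈ = (θ̇'−θ̇)/dt = (1.664624150−1.760692944)/0.017718 = -5.422101
  sinθ=0.038450, cosθ=0.999261
  F = (M+m)·ẍ + m·l·cosθ·θ̈ − m·l·sinθ·θ̇² = 7.414301 + -0.755385 − 0.016618 = 6.642298
step 5→6:
  ẍ = (ẋ'−ẋ)/dt = (0.273773016−0.390609154)/0.017718 = -6.594206
  θ̈ = (θ̇'−θ̇)/dt = (1.876016753−1.664624150)/0.017718 = 11.930952
  sinθ=0.069600, cosθ=0.997575
  F = (M+m)·ẍ + m·l·cosθ·θ̈ − m·l·sinθ·θ̇² = -13.286711 + 1.659367 − 0.026888 = -11.654232
step 6→7:
  ẍ = (ẋ'−ẋ)/dt = (0.156615506−0.273773016)/0.017718 = -6.612344
  θ̈ = (θ̇'−θ̇)/dt = (2.095850744−1.876016753)/0.017718 = 12.407382
  sinθ=0.098987, cosθ=0.995089
  F = (M+m)·ẍ + m·l·cosθ·θ̈ − m·l·sinθ·θ̇² = -13.323258 + 1.721329 − 0.048571 = -11.650500
step 7→8:
  ẍ = (ẋ'−ẋ)/dt = (0.030629529−0.156615506)/0.017718 = -7.110621
  θ̈ = (θ̇'−θ̇)/dt = (2.338754525−2.095850744)/0.017718 = 13.709436
  sinθ=0.132003, cosθ=0.991249
  F = (M+m)·ẍ + m·l·cosθ·θ̈ − m·l·sinθ·θ̇² = -14.327239 + 1.894630 − 0.080840 = -12.513449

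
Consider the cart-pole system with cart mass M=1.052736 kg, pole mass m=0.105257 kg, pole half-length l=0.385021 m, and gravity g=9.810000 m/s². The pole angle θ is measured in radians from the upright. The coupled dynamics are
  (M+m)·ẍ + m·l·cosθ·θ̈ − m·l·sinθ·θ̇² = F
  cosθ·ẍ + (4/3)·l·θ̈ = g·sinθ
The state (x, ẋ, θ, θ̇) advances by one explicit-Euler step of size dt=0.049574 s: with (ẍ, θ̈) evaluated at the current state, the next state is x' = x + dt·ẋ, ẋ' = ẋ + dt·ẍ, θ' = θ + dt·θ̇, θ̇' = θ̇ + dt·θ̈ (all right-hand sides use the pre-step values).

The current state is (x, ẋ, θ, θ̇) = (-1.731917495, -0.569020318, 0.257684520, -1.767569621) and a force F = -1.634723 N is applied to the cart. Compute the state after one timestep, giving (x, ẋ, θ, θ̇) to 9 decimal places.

(-1.760126108, -0.651018811, 0.170059024, -1.371695976)

sinθ=0.254842208, cosθ=0.966982652
temp = (F + m·l·θ̇²·sinθ)/(M+m) = (-1.634723 + 0.032267092)/1.157993 = -1.383821757
θ̈ = (g·sinθ − cosθ·temp)/(l·(4/3 − m·cos²θ/(M+m))) = 7.985509448
ẍ = temp − m·l·θ̈·cosθ/(M+m) = -1.654062473
Euler: x'=-1.731917495+0.049574·-0.569020318=-1.760126108, ẋ'=-0.569020318+0.049574·-1.654062473=-0.651018811
       θ'=0.257684520+0.049574·-1.767569621=0.170059024, θ̇'=-1.767569621+0.049574·7.985509448=-1.371695976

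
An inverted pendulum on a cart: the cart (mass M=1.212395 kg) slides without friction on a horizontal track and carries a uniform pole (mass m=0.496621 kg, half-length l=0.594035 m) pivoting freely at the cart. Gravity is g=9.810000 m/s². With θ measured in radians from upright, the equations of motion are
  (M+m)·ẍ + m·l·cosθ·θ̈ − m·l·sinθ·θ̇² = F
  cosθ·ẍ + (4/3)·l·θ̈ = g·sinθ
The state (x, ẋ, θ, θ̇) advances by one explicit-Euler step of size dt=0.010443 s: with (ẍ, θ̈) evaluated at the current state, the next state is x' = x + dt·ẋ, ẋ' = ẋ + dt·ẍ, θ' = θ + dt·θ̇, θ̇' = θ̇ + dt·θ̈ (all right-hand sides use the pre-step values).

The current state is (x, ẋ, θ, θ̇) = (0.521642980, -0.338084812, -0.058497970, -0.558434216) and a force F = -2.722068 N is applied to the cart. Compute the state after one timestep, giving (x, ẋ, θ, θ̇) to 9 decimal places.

sinθ=-0.058464612, cosθ=0.998289482
temp = (F + m·l·θ̇²·sinθ)/(M+m) = (-2.722068 + -0.005378662)/1.709016 = -1.595916400
θ̈ = (g·sinθ − cosθ·temp)/(l·(4/3 − m·cos²θ/(M+m))) = 1.644550260
ẍ = temp − m·l·θ̈·cosθ/(M+m) = -1.879312997
Euler: x'=0.521642980+0.010443·-0.338084812=0.518112360, ẋ'=-0.338084812+0.010443·-1.879312997=-0.357710478
       θ'=-0.058497970+0.010443·-0.558434216=-0.064329699, θ̇'=-0.558434216+0.010443·1.644550260=-0.541260178

(0.518112360, -0.357710478, -0.064329699, -0.541260178)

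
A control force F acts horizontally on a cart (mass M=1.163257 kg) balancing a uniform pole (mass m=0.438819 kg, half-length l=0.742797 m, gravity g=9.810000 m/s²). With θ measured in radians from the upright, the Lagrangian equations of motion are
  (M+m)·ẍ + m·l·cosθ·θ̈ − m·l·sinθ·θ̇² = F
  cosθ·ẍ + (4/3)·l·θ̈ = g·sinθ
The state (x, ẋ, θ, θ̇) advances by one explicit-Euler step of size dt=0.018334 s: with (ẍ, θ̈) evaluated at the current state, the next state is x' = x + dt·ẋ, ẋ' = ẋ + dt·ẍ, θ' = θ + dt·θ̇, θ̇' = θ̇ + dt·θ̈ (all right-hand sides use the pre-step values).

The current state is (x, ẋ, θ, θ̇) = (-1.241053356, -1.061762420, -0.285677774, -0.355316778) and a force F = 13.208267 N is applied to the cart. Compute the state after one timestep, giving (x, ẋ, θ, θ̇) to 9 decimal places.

sinθ=-0.281807820, cosθ=0.959470871
temp = (F + m·l·θ̇²·sinθ)/(M+m) = (13.208267 + -0.011596850)/1.602076 = 8.237231037
θ̈ = (g·sinθ − cosθ·temp)/(l·(4/3 − m·cos²θ/(M+m))) = -13.283477934
ẍ = temp − m·l·θ̈·cosθ/(M+m) = 10.830311797
Euler: x'=-1.241053356+0.018334·-1.061762420=-1.260519708, ẋ'=-1.061762420+0.018334·10.830311797=-0.863199484
       θ'=-0.285677774+0.018334·-0.355316778=-0.292192152, θ̇'=-0.355316778+0.018334·-13.283477934=-0.598856062

(-1.260519708, -0.863199484, -0.292192152, -0.598856062)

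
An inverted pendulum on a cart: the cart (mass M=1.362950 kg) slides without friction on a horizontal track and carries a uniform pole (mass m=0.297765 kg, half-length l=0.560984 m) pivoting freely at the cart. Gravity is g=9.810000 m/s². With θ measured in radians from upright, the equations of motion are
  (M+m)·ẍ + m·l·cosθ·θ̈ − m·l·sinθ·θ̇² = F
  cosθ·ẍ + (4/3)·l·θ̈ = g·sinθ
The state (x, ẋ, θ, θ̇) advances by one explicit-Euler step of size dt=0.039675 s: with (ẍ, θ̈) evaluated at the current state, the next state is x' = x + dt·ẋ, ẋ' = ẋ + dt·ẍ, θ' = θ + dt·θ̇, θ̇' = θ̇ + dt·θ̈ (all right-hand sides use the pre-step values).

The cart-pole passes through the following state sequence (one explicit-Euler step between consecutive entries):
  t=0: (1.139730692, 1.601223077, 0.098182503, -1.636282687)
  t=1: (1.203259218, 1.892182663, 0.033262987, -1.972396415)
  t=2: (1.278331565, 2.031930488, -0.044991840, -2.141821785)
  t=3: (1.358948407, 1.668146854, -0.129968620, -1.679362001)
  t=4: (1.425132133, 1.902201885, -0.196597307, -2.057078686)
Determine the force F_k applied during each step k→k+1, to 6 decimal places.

F_0 = 10.726832 N
F_1 = 5.115021 N
F_2 = -13.247682 N
F_3 = 8.281258 N

step 0→1:
  ẍ = (ẋ'−ẋ)/dt = (1.892182663−1.601223077)/0.039675 = 7.333575
  θ̈ = (θ̇'−θ̇)/dt = (-1.972396415−-1.636282687)/0.039675 = -8.471676
  sinθ=0.098025, cosθ=0.995184
  F = (M+m)·ẍ + m·l·cosθ·θ̈ − m·l·sinθ·θ̇² = 12.178978 + -1.408305 − 0.043841 = 10.726832
step 1→2:
  ẍ = (ẋ'−ẋ)/dt = (2.031930488−1.892182663)/0.039675 = 3.522314
  θ̈ = (θ̇'−θ̇)/dt = (-2.141821785−-1.972396415)/0.039675 = -4.270331
  sinθ=0.033257, cosθ=0.999447
  F = (M+m)·ẍ + m·l·cosθ·θ̈ − m·l·sinθ·θ̇² = 5.849560 + -0.712927 − 0.021612 = 5.115021
step 2→3:
  ẍ = (ẋ'−ẋ)/dt = (1.668146854−2.031930488)/0.039675 = -9.169090
  θ̈ = (θ̇'−θ̇)/dt = (-1.679362001−-2.141821785)/0.039675 = 11.656201
  sinθ=-0.044977, cosθ=0.998988
  F = (M+m)·ẍ + m·l·cosθ·θ̈ − m·l·sinθ·θ̇² = -15.227245 + 1.945098 − -0.034465 = -13.247682
step 3→4:
  ẍ = (ẋ'−ẋ)/dt = (1.902201885−1.668146854)/0.039675 = 5.899308
  θ̈ = (θ̇'−θ̇)/dt = (-2.057078686−-1.679362001)/0.039675 = -9.520269
  sinθ=-0.129603, cosθ=0.991566
  F = (M+m)·ẍ + m·l·cosθ·θ̈ − m·l·sinθ·θ̇² = 9.797069 + -1.576867 − -0.061056 = 8.281258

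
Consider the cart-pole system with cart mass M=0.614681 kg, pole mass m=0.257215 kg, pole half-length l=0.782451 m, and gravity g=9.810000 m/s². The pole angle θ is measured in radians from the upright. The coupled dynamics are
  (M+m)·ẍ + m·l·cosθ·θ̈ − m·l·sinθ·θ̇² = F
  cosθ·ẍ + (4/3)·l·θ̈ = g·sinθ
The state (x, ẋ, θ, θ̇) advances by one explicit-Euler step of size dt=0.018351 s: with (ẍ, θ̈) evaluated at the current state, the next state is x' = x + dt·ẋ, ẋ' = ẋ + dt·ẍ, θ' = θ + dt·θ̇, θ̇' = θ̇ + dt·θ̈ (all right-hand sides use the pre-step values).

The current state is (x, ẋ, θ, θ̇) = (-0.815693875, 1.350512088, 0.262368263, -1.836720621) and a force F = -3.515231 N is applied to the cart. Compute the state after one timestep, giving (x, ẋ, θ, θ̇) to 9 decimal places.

(-0.790910628, 1.249385700, 0.228662603, -1.698349599)

sinθ=0.259368494, cosθ=0.965778434
temp = (F + m·l·θ̇²·sinθ)/(M+m) = (-3.515231 + 0.176098991)/0.871896 = -3.829736585
θ̈ = (g·sinθ − cosθ·temp)/(l·(4/3 − m·cos²θ/(M+m))) = 7.540244232
ẍ = temp − m·l·θ̈·cosθ/(M+m) = -5.510674499
Euler: x'=-0.815693875+0.018351·1.350512088=-0.790910628, ẋ'=1.350512088+0.018351·-5.510674499=1.249385700
       θ'=0.262368263+0.018351·-1.836720621=0.228662603, θ̇'=-1.836720621+0.018351·7.540244232=-1.698349599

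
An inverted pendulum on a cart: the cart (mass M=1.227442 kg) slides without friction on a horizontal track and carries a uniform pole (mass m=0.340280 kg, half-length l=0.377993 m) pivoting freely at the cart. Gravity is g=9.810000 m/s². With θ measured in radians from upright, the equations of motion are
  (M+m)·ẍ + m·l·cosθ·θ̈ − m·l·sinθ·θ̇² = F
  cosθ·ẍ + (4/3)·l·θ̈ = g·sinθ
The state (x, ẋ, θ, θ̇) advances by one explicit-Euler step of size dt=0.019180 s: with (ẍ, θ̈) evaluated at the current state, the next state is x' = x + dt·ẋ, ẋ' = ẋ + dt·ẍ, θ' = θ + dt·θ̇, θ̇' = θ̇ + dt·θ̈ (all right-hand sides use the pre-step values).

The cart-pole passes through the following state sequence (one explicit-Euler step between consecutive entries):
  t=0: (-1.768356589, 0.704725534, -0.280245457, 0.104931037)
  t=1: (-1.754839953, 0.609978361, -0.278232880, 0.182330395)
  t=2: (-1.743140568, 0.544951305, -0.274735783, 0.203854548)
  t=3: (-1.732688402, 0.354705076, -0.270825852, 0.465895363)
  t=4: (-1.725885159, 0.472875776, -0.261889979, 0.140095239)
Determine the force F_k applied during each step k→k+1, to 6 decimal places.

F_0 = -7.245189 N
F_1 = -5.175171 N
F_2 = -13.857394 N
F_3 = 7.561208 N

step 0→1:
  ẍ = (ẋ'−ẋ)/dt = (0.609978361−0.704725534)/0.019180 = -4.939894
  θ̈ = (θ̇'−θ̇)/dt = (0.182330395−0.104931037)/0.019180 = 4.035420
  sinθ=-0.276592, cosθ=0.960988
  F = (M+m)·ẍ + m·l·cosθ·θ̈ − m·l·sinθ·θ̇² = -7.744381 + 0.498800 − -0.000392 = -7.245189
step 1→2:
  ẍ = (ẋ'−ẋ)/dt = (0.544951305−0.609978361)/0.019180 = -3.390357
  θ̈ = (θ̇'−θ̇)/dt = (0.203854548−0.182330395)/0.019180 = 1.122219
  sinθ=-0.274657, cosθ=0.961542
  F = (M+m)·ẍ + m·l·cosθ·θ̈ − m·l·sinθ·θ̇² = -5.315138 + 0.138793 − -0.001174 = -5.175171
step 2→3:
  ẍ = (ẋ'−ẋ)/dt = (0.354705076−0.544951305)/0.019180 = -9.918990
  θ̈ = (θ̇'−θ̇)/dt = (0.465895363−0.203854548)/0.019180 = 13.662191
  sinθ=-0.271293, cosθ=0.962497
  F = (M+m)·ẍ + m·l·cosθ·θ̈ − m·l·sinθ·θ̇² = -15.550219 + 1.691375 − -0.001450 = -13.857394
step 3→4:
  ẍ = (ẋ'−ẋ)/dt = (0.472875776−0.354705076)/0.019180 = 6.161142
  θ̈ = (θ̇'−θ̇)/dt = (0.140095239−0.465895363)/0.019180 = -16.986451
  sinθ=-0.267527, cosθ=0.963550
  F = (M+m)·ẍ + m·l·cosθ·θ̈ − m·l·sinθ·θ̇² = 9.658958 + -2.105219 − -0.007469 = 7.561208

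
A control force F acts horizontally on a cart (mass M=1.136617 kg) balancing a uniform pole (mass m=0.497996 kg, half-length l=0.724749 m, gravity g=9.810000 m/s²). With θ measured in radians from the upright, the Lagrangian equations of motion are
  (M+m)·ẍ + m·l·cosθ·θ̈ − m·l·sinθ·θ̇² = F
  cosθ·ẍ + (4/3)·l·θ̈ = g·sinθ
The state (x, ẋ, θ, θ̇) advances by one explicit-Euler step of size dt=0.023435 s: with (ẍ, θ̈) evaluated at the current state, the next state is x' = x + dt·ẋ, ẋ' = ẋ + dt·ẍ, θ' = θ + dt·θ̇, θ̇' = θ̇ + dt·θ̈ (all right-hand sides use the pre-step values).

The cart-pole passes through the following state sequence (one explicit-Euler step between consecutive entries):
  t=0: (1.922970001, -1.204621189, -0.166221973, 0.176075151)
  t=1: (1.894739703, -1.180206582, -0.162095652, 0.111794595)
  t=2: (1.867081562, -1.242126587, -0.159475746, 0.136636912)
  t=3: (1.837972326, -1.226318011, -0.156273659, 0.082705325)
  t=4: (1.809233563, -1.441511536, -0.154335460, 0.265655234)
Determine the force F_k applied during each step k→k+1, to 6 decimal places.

F_0 = 0.728454 N
F_1 = -3.940669 N
F_2 = 0.283673 N
F_3 = -12.226290 N

step 0→1:
  ẍ = (ẋ'−ẋ)/dt = (-1.180206582−-1.204621189)/0.023435 = 1.041801
  θ̈ = (θ̇'−θ̇)/dt = (0.111794595−0.176075151)/0.023435 = -2.742930
  sinθ=-0.165458, cosθ=0.986217
  F = (M+m)·ẍ + m·l·cosθ·θ̈ − m·l·sinθ·θ̇² = 1.702942 + -0.976339 − -0.001851 = 0.728454
step 1→2:
  ẍ = (ẋ'−ẋ)/dt = (-1.242126587−-1.180206582)/0.023435 = -2.642202
  θ̈ = (θ̇'−θ̇)/dt = (0.136636912−0.111794595)/0.023435 = 1.060052
  sinθ=-0.161387, cosθ=0.986891
  F = (M+m)·ẍ + m·l·cosθ·θ̈ − m·l·sinθ·θ̇² = -4.318978 + 0.377581 − -0.000728 = -3.940669
step 2→3:
  ẍ = (ẋ'−ẋ)/dt = (-1.226318011−-1.242126587)/0.023435 = 0.674571
  θ̈ = (θ̇'−θ̇)/dt = (0.082705325−0.136636912)/0.023435 = -2.301327
  sinθ=-0.158801, cosθ=0.987311
  F = (M+m)·ẍ + m·l·cosθ·θ̈ − m·l·sinθ·θ̇² = 1.102663 + -0.820060 − -0.001070 = 0.283673
step 3→4:
  ẍ = (ẋ'−ẋ)/dt = (-1.441511536−-1.226318011)/0.023435 = -9.182570
  θ̈ = (θ̇'−θ̇)/dt = (0.265655234−0.082705325)/0.023435 = 7.806695
  sinθ=-0.155638, cosθ=0.987814
  F = (M+m)·ẍ + m·l·cosθ·θ̈ − m·l·sinθ·θ̇² = -15.009948 + 2.783274 − -0.000384 = -12.226290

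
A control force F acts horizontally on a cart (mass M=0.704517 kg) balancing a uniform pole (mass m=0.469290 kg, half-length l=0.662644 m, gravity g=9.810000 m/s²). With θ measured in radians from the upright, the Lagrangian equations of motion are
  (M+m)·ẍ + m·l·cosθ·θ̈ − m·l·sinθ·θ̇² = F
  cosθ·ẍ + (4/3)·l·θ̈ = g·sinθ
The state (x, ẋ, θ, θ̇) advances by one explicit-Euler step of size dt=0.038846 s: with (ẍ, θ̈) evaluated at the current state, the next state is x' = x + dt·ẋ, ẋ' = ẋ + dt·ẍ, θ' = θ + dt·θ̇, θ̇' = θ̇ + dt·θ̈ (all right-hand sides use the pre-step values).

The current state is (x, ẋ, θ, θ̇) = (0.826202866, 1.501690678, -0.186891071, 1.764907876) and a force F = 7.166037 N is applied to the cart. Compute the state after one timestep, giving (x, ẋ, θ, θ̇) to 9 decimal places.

(0.884537542, 1.856452431, -0.118331460, 1.290229250)

sinθ=-0.185805006, cosθ=0.982586637
temp = (F + m·l·θ̇²·sinθ)/(M+m) = (7.166037 + -0.179979509)/1.173807 = 5.951623641
θ̈ = (g·sinθ − cosθ·temp)/(l·(4/3 − m·cos²θ/(M+m))) = -12.219498183
ẍ = temp − m·l·θ̈·cosθ/(M+m) = 9.132516929
Euler: x'=0.826202866+0.038846·1.501690678=0.884537542, ẋ'=1.501690678+0.038846·9.132516929=1.856452431
       θ'=-0.186891071+0.038846·1.764907876=-0.118331460, θ̇'=1.764907876+0.038846·-12.219498183=1.290229250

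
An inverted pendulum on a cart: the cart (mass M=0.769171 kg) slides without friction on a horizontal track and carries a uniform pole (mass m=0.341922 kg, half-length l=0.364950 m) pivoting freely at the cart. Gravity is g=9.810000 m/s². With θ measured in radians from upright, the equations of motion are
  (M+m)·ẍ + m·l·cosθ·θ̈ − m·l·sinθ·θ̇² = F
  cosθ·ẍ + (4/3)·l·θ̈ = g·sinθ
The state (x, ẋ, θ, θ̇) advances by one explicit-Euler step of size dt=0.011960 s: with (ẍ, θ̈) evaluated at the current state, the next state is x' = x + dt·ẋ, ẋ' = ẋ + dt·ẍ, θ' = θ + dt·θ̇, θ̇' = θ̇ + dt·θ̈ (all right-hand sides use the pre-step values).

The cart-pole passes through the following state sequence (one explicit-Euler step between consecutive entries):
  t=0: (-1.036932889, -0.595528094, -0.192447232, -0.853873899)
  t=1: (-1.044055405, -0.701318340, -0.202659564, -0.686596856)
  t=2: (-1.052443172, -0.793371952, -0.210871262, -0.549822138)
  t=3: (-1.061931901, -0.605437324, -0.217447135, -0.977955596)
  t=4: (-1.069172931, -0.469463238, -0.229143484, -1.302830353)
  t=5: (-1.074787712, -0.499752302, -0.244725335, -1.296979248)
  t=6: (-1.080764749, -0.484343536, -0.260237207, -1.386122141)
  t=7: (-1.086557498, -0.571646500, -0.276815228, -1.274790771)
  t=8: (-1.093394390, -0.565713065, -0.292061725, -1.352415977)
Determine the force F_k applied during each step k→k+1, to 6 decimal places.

F_0 = -8.097530 N
F_1 = -7.142178 N
F_2 = 13.099189 N
F_3 = 9.348087 N
F_4 = -2.706315 N
F_5 = 0.579986 N
F_6 = -6.926358 N
F_7 = -0.172428 N

step 0→1:
  ẍ = (ẋ'−ẋ)/dt = (-0.701318340−-0.595528094)/0.011960 = -8.845338
  θ̈ = (θ̇'−θ̇)/dt = (-0.686596856−-0.853873899)/0.011960 = 13.986375
  sinθ=-0.191262, cosθ=0.981539
  F = (M+m)·ẍ + m·l·cosθ·θ̈ − m·l·sinθ·θ̇² = -9.827993 + 1.713062 − -0.017401 = -8.097530
step 1→2:
  ẍ = (ẋ'−ẋ)/dt = (-0.793371952−-0.701318340)/0.011960 = -7.696790
  θ̈ = (θ̇'−θ̇)/dt = (-0.549822138−-0.686596856)/0.011960 = 11.436013
  sinθ=-0.201275, cosθ=0.979535
  F = (M+m)·ẍ + m·l·cosθ·θ̈ − m·l·sinθ·θ̇² = -8.551850 + 1.397832 − -0.011840 = -7.142178
step 2→3:
  ẍ = (ẋ'−ẋ)/dt = (-0.605437324−-0.793371952)/0.011960 = 15.713598
  θ̈ = (θ̇'−θ̇)/dt = (-0.977955596−-0.549822138)/0.011960 = -35.797112
  sinθ=-0.209312, cosθ=0.977849
  F = (M+m)·ẍ + m·l·cosθ·θ̈ − m·l·sinθ·θ̇² = 17.459268 + -4.367975 − -0.007896 = 13.099189
step 3→4:
  ẍ = (ẋ'−ẋ)/dt = (-0.469463238−-0.605437324)/0.011960 = 11.369071
  θ̈ = (θ̇'−θ̇)/dt = (-1.302830353−-0.977955596)/0.011960 = -27.163441
  sinθ=-0.215738, cosθ=0.976451
  F = (M+m)·ẍ + m·l·cosθ·θ̈ − m·l·sinθ·θ̇² = 12.632095 + -3.309755 − -0.025747 = 9.348087
step 4→5:
  ẍ = (ẋ'−ẋ)/dt = (-0.499752302−-0.469463238)/0.011960 = -2.532530
  θ̈ = (θ̇'−θ̇)/dt = (-1.296979248−-1.302830353)/0.011960 = 0.489223
  sinθ=-0.227143, cosθ=0.973861
  F = (M+m)·ẍ + m·l·cosθ·θ̈ − m·l·sinθ·θ̇² = -2.813877 + 0.059452 − -0.048110 = -2.706315
step 5→6:
  ẍ = (ẋ'−ẋ)/dt = (-0.484343536−-0.499752302)/0.011960 = 1.288358
  θ̈ = (θ̇'−θ̇)/dt = (-1.386122141−-1.296979248)/0.011960 = -7.453419
  sinθ=-0.242290, cosθ=0.970204
  F = (M+m)·ẍ + m·l·cosθ·θ̈ − m·l·sinθ·θ̇² = 1.431486 + -0.902358 − -0.050858 = 0.579986
step 6→7:
  ẍ = (ẋ'−ẋ)/dt = (-0.571646500−-0.484343536)/0.011960 = -7.299579
  θ̈ = (θ̇'−θ̇)/dt = (-1.274790771−-1.386122141)/0.011960 = 9.308643
  sinθ=-0.257310, cosθ=0.966329
  F = (M+m)·ẍ + m·l·cosθ·θ̈ − m·l·sinθ·θ̇² = -8.110511 + 1.122462 − -0.061691 = -6.926358
step 7→8:
  ẍ = (ẋ'−ẋ)/dt = (-0.565713065−-0.571646500)/0.011960 = 0.496107
  θ̈ = (θ̇'−θ̇)/dt = (-1.352415977−-1.274790771)/0.011960 = -6.490402
  sinθ=-0.273294, cosθ=0.961931
  F = (M+m)·ẍ + m·l·cosθ·θ̈ − m·l·sinθ·θ̇² = 0.551221 + -0.779069 − -0.055420 = -0.172428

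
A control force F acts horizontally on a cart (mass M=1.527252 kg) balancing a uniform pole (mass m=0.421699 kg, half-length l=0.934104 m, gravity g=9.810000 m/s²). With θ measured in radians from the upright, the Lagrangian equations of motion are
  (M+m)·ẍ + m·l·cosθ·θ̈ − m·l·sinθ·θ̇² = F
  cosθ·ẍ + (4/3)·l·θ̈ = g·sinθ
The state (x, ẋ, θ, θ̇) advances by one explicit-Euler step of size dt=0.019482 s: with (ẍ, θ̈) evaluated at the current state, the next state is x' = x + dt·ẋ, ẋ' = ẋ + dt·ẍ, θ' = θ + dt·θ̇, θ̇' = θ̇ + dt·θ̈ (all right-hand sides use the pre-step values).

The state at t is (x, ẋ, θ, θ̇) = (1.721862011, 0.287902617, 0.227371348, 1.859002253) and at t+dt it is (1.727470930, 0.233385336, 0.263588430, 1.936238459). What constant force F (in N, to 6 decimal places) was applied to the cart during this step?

F = -4.239231 N

ẍ = (ẋ'−ẋ)/dt = (0.233385336−0.287902617)/0.019482 = -2.798341
θ̈ = (θ̇'−θ̇)/dt = (1.936238459−1.859002253)/0.019482 = 3.964491
sinθ=0.225417, cosθ=0.974262
F = (M+m)·ẍ + m·l·cosθ·θ̈ − m·l·sinθ·θ̇² = -5.453830 + 1.521462 − 0.306863 = -4.239231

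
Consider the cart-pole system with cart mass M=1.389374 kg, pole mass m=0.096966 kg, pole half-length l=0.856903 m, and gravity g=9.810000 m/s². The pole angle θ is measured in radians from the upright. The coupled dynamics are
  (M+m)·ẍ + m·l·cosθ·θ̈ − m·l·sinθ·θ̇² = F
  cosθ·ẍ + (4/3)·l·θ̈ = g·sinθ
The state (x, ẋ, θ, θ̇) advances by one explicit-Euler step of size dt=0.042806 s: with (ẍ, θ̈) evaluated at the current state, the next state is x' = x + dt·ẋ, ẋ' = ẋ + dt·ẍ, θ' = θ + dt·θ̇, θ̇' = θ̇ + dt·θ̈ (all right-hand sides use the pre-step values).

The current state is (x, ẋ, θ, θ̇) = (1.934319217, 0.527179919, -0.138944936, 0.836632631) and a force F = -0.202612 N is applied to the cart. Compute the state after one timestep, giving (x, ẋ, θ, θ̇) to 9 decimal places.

(1.956885681, 0.523767239, -0.103132040, 0.788687271)

sinθ=-0.138498296, cosθ=0.990362672
temp = (F + m·l·θ̇²·sinθ)/(M+m) = (-0.202612 + -0.008054993)/1.486340 = -0.141735399
θ̈ = (g·sinθ − cosθ·temp)/(l·(4/3 − m·cos²θ/(M+m))) = -1.120061673
ẍ = temp − m·l·θ̈·cosθ/(M+m) = -0.079724336
Euler: x'=1.934319217+0.042806·0.527179919=1.956885681, ẋ'=0.527179919+0.042806·-0.079724336=0.523767239
       θ'=-0.138944936+0.042806·0.836632631=-0.103132040, θ̇'=0.836632631+0.042806·-1.120061673=0.788687271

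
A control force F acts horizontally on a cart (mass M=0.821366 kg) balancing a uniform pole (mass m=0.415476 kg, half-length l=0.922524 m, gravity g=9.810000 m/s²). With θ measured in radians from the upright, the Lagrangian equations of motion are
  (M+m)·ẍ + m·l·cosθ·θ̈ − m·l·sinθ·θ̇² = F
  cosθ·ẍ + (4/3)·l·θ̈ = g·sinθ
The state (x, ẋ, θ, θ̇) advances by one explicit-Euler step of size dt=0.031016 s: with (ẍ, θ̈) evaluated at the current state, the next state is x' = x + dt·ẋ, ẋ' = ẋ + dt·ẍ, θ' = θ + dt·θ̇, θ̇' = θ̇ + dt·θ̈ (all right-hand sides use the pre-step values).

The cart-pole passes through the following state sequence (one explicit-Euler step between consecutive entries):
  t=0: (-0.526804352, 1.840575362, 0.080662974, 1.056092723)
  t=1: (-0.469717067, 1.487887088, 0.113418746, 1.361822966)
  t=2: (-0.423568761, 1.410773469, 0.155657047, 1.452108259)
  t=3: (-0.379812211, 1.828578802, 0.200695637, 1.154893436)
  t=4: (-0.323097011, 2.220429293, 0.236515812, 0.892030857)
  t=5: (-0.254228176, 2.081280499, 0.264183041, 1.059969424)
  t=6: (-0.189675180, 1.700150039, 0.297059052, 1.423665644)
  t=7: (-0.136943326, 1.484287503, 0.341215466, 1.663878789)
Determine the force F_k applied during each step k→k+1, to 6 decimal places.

step 0→1:
  ẍ = (ẋ'−ẋ)/dt = (1.487887088−1.840575362)/0.031016 = -11.371172
  θ̈ = (θ̇'−θ̇)/dt = (1.361822966−1.056092723)/0.031016 = 9.857178
  sinθ=0.080576, cosθ=0.996749
  F = (M+m)·ẍ + m·l·cosθ·θ̈ − m·l·sinθ·θ̇² = -14.064343 + 3.765840 − 0.034445 = -10.332949
step 1→2:
  ẍ = (ẋ'−ẋ)/dt = (1.410773469−1.487887088)/0.031016 = -2.486253
  θ̈ = (θ̇'−θ̇)/dt = (1.452108259−1.361822966)/0.031016 = 2.910926
  sinθ=0.113176, cosθ=0.993575
  F = (M+m)·ẍ + m·l·cosθ·θ̈ − m·l·sinθ·θ̇² = -3.075102 + 1.108551 − 0.080449 = -2.047000
step 2→3:
  ẍ = (ẋ'−ẋ)/dt = (1.828578802−1.410773469)/0.031016 = 13.470639
  θ̈ = (θ̇'−θ̇)/dt = (1.154893436−1.452108259)/0.031016 = -9.582629
  sinθ=0.155029, cosθ=0.987910
  F = (M+m)·ẍ + m·l·cosθ·θ̈ − m·l·sinθ·θ̇² = 16.661052 + -3.628487 − 0.125295 = 12.907269
step 3→4:
  ẍ = (ẋ'−ẋ)/dt = (2.220429293−1.828578802)/0.031016 = 12.633818
  θ̈ = (θ̇'−θ̇)/dt = (0.892030857−1.154893436)/0.031016 = -8.475064
  sinθ=0.199351, cosθ=0.979928
  F = (M+m)·ẍ + m·l·cosθ·θ̈ − m·l·sinθ·θ̇² = 15.626036 + -3.183177 − 0.101912 = 12.340947
step 4→5:
  ẍ = (ẋ'−ẋ)/dt = (2.081280499−2.220429293)/0.031016 = -4.486355
  θ̈ = (θ̇'−θ̇)/dt = (1.059969424−0.892030857)/0.031016 = 5.414578
  sinθ=0.234317, cosθ=0.972160
  F = (M+m)·ẍ + m·l·cosθ·θ̈ − m·l·sinθ·θ̇² = -5.548913 + 2.017559 − 0.071464 = -3.602818
step 5→6:
  ẍ = (ẋ'−ẋ)/dt = (1.700150039−2.081280499)/0.031016 = -12.288189
  θ̈ = (θ̇'−θ̇)/dt = (1.423665644−1.059969424)/0.031016 = 11.726084
  sinθ=0.261121, cosθ=0.965306
  F = (M+m)·ẍ + m·l·cosθ·θ̈ − m·l·sinθ·θ̇² = -15.198548 + 4.338521 − 0.112448 = -10.972475
step 6→7:
  ẍ = (ẋ'−ẋ)/dt = (1.484287503−1.700150039)/0.031016 = -6.959716
  θ̈ = (θ̇'−θ̇)/dt = (1.663878789−1.423665644)/0.031016 = 7.744814
  sinθ=0.292709, cosθ=0.956201
  F = (M+m)·ẍ + m·l·cosθ·θ̈ − m·l·sinθ·θ̇² = -8.608068 + 2.838468 − 0.227393 = -5.996993

F_0 = -10.332949 N
F_1 = -2.047000 N
F_2 = 12.907269 N
F_3 = 12.340947 N
F_4 = -3.602818 N
F_5 = -10.972475 N
F_6 = -5.996993 N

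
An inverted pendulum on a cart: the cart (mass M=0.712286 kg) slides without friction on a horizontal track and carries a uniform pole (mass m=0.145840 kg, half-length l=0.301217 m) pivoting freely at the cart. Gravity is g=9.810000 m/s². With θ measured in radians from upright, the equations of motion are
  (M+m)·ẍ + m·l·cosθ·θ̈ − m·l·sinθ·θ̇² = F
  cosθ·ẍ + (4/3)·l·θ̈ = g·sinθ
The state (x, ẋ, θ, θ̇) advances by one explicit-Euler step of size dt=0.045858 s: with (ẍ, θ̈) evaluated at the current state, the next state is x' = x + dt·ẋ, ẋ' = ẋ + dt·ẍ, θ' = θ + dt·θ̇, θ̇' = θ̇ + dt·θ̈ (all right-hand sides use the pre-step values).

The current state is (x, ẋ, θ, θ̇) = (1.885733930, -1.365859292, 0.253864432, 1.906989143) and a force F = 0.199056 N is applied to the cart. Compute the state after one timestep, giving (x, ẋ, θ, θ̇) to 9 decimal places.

(1.823098355, -1.367174361, 0.341315140, 2.191473564)

sinθ=0.251146399, cosθ=0.967949114
temp = (F + m·l·θ̇²·sinθ)/(M+m) = (0.199056 + 0.040121719)/0.858126 = 0.278720979
θ̈ = (g·sinθ − cosθ·temp)/(l·(4/3 − m·cos²θ/(M+m))) = 6.203594157
ẍ = temp − m·l·θ̈·cosθ/(M+m) = -0.028676979
Euler: x'=1.885733930+0.045858·-1.365859292=1.823098355, ẋ'=-1.365859292+0.045858·-0.028676979=-1.367174361
       θ'=0.253864432+0.045858·1.906989143=0.341315140, θ̇'=1.906989143+0.045858·6.203594157=2.191473564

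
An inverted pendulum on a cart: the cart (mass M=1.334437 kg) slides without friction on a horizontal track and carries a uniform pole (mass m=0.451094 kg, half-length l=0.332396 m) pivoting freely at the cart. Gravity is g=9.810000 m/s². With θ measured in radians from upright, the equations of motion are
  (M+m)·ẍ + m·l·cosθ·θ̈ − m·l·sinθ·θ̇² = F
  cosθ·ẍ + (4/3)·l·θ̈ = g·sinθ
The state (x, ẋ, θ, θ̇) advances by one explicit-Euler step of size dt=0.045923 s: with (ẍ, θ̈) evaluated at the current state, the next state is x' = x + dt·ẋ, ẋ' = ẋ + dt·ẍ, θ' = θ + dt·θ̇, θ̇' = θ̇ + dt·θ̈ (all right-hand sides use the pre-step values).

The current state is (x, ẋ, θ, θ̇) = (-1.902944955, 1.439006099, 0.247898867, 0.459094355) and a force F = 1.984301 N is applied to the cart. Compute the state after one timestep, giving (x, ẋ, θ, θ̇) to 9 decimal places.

(-1.836861478, 1.476637261, 0.268981857, 0.626195777)

sinθ=0.245367601, cosθ=0.969430111
temp = (F + m·l·θ̇²·sinθ)/(M+m) = (1.984301 + 0.007754324)/1.785531 = 1.115665494
θ̈ = (g·sinθ − cosθ·temp)/(l·(4/3 − m·cos²θ/(M+m))) = 3.638730532
ẍ = temp − m·l·θ̈·cosθ/(M+m) = 0.819440400
Euler: x'=-1.902944955+0.045923·1.439006099=-1.836861478, ẋ'=1.439006099+0.045923·0.819440400=1.476637261
       θ'=0.247898867+0.045923·0.459094355=0.268981857, θ̇'=0.459094355+0.045923·3.638730532=0.626195777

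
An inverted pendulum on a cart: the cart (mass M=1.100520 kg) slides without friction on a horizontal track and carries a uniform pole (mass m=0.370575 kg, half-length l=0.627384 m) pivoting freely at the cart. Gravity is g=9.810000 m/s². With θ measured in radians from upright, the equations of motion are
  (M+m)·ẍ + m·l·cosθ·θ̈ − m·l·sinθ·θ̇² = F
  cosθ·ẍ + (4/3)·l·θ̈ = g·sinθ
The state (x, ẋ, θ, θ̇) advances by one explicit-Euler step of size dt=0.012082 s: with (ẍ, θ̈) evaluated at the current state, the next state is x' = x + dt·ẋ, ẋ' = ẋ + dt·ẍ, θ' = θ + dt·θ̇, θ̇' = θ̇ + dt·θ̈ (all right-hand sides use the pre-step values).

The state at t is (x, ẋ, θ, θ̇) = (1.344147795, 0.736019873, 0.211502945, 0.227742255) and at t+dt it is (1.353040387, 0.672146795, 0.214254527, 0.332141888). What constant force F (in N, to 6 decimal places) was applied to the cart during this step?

ẍ = (ẋ'−ẋ)/dt = (0.672146795−0.736019873)/0.012082 = -5.286631
θ̈ = (θ̇'−θ̇)/dt = (0.332141888−0.227742255)/0.012082 = 8.640923
sinθ=0.209930, cosθ=0.977717
F = (M+m)·ẍ + m·l·cosθ·θ̈ − m·l·sinθ·θ̇² = -7.777137 + 1.964186 − 0.002531 = -5.815482

F = -5.815482 N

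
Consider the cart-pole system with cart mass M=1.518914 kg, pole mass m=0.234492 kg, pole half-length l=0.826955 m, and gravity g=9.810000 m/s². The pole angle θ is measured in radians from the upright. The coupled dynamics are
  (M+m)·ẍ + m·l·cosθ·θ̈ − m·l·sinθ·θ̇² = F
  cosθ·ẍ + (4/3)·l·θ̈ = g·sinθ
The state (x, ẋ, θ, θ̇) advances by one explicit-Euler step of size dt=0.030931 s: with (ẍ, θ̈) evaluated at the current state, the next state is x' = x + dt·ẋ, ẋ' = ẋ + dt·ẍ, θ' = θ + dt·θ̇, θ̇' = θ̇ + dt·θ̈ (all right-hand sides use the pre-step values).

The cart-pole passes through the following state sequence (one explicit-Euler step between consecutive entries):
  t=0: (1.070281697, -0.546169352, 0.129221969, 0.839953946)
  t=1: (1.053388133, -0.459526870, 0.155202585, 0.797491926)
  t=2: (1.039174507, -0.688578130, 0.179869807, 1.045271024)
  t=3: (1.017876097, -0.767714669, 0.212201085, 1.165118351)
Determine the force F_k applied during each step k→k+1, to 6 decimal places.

F_0 = 4.629944 N
F_1 = -11.468725 N
F_2 = -3.784737 N

step 0→1:
  ẍ = (ẋ'−ẋ)/dt = (-0.459526870−-0.546169352)/0.030931 = 2.801154
  θ̈ = (θ̇'−θ̇)/dt = (0.797491926−0.839953946)/0.030931 = -1.372798
  sinθ=0.128863, cosθ=0.991662
  F = (M+m)·ẍ + m·l·cosθ·θ̈ − m·l·sinθ·θ̇² = 4.911560 + -0.263986 − 0.017630 = 4.629944
step 1→2:
  ẍ = (ẋ'−ẋ)/dt = (-0.688578130−-0.459526870)/0.030931 = -7.405233
  θ̈ = (θ̇'−θ̇)/dt = (1.045271024−0.797491926)/0.030931 = 8.010704
  sinθ=0.154580, cosθ=0.987980
  F = (M+m)·ẍ + m·l·cosθ·θ̈ − m·l·sinθ·θ̇² = -12.984380 + 1.534719 − 0.019064 = -11.468725
step 2→3:
  ẍ = (ẋ'−ẋ)/dt = (-0.767714669−-0.688578130)/0.030931 = -2.558486
  θ̈ = (θ̇'−θ̇)/dt = (1.165118351−1.045271024)/0.030931 = 3.874667
  sinθ=0.178901, cosθ=0.983867
  F = (M+m)·ẍ + m·l·cosθ·θ̈ − m·l·sinθ·θ̇² = -4.486065 + 0.739232 − 0.037904 = -3.784737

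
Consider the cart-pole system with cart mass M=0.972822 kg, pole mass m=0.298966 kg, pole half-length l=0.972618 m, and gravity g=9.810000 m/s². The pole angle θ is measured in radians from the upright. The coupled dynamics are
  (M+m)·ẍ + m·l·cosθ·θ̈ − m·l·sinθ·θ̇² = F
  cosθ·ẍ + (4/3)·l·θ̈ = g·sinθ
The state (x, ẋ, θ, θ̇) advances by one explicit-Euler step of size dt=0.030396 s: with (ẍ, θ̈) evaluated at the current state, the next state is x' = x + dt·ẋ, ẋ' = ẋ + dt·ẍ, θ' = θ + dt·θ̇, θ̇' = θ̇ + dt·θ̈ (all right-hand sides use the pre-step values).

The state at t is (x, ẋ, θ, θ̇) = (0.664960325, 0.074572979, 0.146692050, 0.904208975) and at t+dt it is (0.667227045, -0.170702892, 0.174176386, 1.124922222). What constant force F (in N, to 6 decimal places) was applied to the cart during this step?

ẍ = (ẋ'−ẋ)/dt = (-0.170702892−0.074572979)/0.030396 = -8.069347
θ̈ = (θ̇'−θ̇)/dt = (1.124922222−0.904208975)/0.030396 = 7.261260
sinθ=0.146167, cosθ=0.989260
F = (M+m)·ẍ + m·l·cosθ·θ̈ − m·l·sinθ·θ̇² = -10.262499 + 2.088750 − 0.034750 = -8.208498

F = -8.208498 N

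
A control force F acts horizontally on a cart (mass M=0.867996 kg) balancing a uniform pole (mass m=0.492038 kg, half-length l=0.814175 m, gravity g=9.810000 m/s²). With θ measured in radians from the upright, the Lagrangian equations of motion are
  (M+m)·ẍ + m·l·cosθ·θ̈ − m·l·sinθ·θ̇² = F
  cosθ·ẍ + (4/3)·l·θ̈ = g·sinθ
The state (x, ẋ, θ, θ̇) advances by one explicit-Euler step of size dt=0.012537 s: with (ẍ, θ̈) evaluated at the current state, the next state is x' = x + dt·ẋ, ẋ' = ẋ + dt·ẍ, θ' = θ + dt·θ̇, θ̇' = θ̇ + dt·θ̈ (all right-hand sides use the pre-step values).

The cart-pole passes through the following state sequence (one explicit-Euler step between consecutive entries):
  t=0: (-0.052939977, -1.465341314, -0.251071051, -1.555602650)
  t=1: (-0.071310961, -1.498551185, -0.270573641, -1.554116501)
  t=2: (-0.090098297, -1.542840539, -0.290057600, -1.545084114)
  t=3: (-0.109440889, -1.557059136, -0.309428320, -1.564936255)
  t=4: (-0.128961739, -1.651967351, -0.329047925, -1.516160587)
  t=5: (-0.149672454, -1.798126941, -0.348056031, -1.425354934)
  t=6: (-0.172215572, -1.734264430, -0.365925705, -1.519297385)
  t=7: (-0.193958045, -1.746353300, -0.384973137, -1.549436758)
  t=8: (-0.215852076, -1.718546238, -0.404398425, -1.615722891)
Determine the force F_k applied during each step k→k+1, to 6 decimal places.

step 0→1:
  ẍ = (ẋ'−ẋ)/dt = (-1.498551185−-1.465341314)/0.012537 = -2.648949
  θ̈ = (θ̇'−θ̇)/dt = (-1.554116501−-1.555602650)/0.012537 = 0.118541
  sinθ=-0.248442, cosθ=0.968647
  F = (M+m)·ẍ + m·l·cosθ·θ̈ − m·l·sinθ·θ̇² = -3.602660 + 0.045999 − -0.240845 = -3.315816
step 1→2:
  ẍ = (ẋ'−ẋ)/dt = (-1.542840539−-1.498551185)/0.012537 = -3.532692
  θ̈ = (θ̇'−θ̇)/dt = (-1.545084114−-1.554116501)/0.012537 = 0.720458
  sinθ=-0.267284, cosθ=0.963618
  F = (M+m)·ẍ + m·l·cosθ·θ̈ − m·l·sinθ·θ̇² = -4.804581 + 0.278119 − -0.258617 = -4.267845
step 2→3:
  ẍ = (ẋ'−ẋ)/dt = (-1.557059136−-1.542840539)/0.012537 = -1.134131
  θ̈ = (θ̇'−θ̇)/dt = (-1.564936255−-1.545084114)/0.012537 = -1.583484
  sinθ=-0.286007, cosθ=0.958227
  F = (M+m)·ẍ + m·l·cosθ·θ̈ − m·l·sinθ·θ̇² = -1.542456 + -0.607853 − -0.273526 = -1.876784
step 3→4:
  ẍ = (ẋ'−ẋ)/dt = (-1.651967351−-1.557059136)/0.012537 = -7.570249
  θ̈ = (θ̇'−θ̇)/dt = (-1.516160587−-1.564936255)/0.012537 = 3.890537
  sinθ=-0.304514, cosθ=0.952508
  F = (M+m)·ẍ + m·l·cosθ·θ̈ − m·l·sinθ·θ̇² = -10.295796 + 1.484549 − -0.298756 = -8.512491
step 4→5:
  ẍ = (ẋ'−ẋ)/dt = (-1.798126941−-1.651967351)/0.012537 = -11.658259
  θ̈ = (θ̇'−θ̇)/dt = (-1.425354934−-1.516160587)/0.012537 = 7.243013
  sinθ=-0.323142, cosθ=0.946350
  F = (M+m)·ẍ + m·l·cosθ·θ̈ − m·l·sinθ·θ̇² = -15.855628 + 2.745919 − -0.297578 = -12.812132
step 5→6:
  ẍ = (ẋ'−ẋ)/dt = (-1.734264430−-1.798126941)/0.012537 = 5.093923
  θ̈ = (θ̇'−θ̇)/dt = (-1.519297385−-1.425354934)/0.012537 = -7.493216
  sinθ=-0.341071, cosθ=0.940038
  F = (M+m)·ẍ + m·l·cosθ·θ̈ − m·l·sinθ·θ̇² = 6.927908 + -2.821824 − -0.277592 = 4.383677
step 6→7:
  ẍ = (ẋ'−ẋ)/dt = (-1.746353300−-1.734264430)/0.012537 = -0.964255
  θ̈ = (θ̇'−θ̇)/dt = (-1.549436758−-1.519297385)/0.012537 = -2.404034
  sinθ=-0.357814, cosθ=0.933793
  F = (M+m)·ẍ + m·l·cosθ·θ̈ − m·l·sinθ·θ̇² = -1.311420 + -0.899306 − -0.330871 = -1.879855
step 7→8:
  ẍ = (ẋ'−ẋ)/dt = (-1.718546238−-1.746353300)/0.012537 = 2.218000
  θ̈ = (θ̇'−θ̇)/dt = (-1.615722891−-1.549436758)/0.012537 = -5.287240
  sinθ=-0.375534, cosθ=0.926809
  F = (M+m)·ẍ + m·l·cosθ·θ̈ − m·l·sinθ·θ̇² = 3.016555 + -1.963069 − -0.361172 = 1.414658

F_0 = -3.315816 N
F_1 = -4.267845 N
F_2 = -1.876784 N
F_3 = -8.512491 N
F_4 = -12.812132 N
F_5 = 4.383677 N
F_6 = -1.879855 N
F_7 = 1.414658 N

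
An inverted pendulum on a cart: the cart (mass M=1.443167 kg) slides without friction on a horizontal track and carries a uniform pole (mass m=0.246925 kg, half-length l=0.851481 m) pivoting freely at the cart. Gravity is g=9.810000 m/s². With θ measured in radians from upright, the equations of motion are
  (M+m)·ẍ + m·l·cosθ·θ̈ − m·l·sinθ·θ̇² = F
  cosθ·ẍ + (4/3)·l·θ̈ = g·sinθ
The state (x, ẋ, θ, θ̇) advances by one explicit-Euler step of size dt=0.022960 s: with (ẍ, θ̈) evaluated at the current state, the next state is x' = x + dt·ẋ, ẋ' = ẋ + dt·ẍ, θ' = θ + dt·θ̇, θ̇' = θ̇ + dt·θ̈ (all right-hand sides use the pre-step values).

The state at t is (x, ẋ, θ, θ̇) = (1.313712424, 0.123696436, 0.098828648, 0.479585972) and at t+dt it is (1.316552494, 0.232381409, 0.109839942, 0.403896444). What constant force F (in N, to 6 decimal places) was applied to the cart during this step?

ẍ = (ẋ'−ẋ)/dt = (0.232381409−0.123696436)/0.022960 = 4.733666
θ̈ = (θ̇'−θ̇)/dt = (0.403896444−0.479585972)/0.022960 = -3.296582
sinθ=0.098668, cosθ=0.995120
F = (M+m)·ẍ + m·l·cosθ·θ̈ − m·l·sinθ·θ̇² = 8.000331 + -0.689731 − 0.004771 = 7.305829

F = 7.305829 N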